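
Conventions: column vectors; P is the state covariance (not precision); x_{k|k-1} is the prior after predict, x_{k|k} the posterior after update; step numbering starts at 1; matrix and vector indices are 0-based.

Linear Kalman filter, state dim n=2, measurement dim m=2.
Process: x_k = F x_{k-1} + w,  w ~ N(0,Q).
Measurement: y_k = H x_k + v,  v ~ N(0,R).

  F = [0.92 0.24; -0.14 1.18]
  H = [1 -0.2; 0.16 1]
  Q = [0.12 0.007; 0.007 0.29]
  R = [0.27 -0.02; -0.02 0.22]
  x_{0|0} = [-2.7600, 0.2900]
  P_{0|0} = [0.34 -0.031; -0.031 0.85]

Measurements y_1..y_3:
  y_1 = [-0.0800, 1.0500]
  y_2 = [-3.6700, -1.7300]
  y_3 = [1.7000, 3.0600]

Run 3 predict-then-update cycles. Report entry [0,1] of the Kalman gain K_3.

step 1: x^-=[-2.4696, 0.7286]  P^-=[0.4430 0.1713; 0.1713 1.4904]  S=[0.7041 -0.0814; -0.0814 1.7766]  K=[0.5995 0.1638; -0.0817 0.8506]  nu=[2.5353, 0.7165]  x^+=[-0.8324, 1.1308]  P^+=[0.1583 -0.0013; -0.0013 0.1890]
step 2: x^-=[-0.4944, 1.4509]  P^-=[0.2643 0.0388; 0.0388 0.5567]  S=[0.5411 -0.0515; -0.0515 0.7958]  K=[0.4869 0.1334; -0.0672 0.7029]  nu=[-2.8854, -3.1018]  x^+=[-2.3129, -0.5355]  P^+=[0.1286 -0.0010; -0.0010 0.1561]
step 3: x^-=[-2.2564, -0.3081]  P^-=[0.2374 0.0336; 0.0336 0.5103]  S=[0.5144 -0.0515; -0.0515 0.7471]  K=[0.4613 0.1277; -0.0643 0.6858]  nu=[3.8948, 3.7291]  x^+=[0.0162, 1.9986]  P^+=[0.1219 -0.0006; -0.0006 0.1523]

K[0,1] = 0.1277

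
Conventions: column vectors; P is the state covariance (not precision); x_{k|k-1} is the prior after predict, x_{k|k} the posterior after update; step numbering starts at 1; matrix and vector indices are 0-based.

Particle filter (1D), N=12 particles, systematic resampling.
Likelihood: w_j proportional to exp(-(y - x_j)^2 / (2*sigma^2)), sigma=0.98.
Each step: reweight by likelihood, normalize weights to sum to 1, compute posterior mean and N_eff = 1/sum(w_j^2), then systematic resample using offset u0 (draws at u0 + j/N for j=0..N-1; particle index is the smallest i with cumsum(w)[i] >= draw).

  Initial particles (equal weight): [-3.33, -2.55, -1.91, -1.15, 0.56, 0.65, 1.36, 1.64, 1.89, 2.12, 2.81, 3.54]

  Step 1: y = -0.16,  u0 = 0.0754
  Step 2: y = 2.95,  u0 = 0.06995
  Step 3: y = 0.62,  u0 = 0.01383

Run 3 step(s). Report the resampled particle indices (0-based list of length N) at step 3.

resampled_idx = [0, 0, 1, 1, 2, 3, 3, 4, 5, 6, 8, 10]

step 1: w=[0.0018, 0.0170, 0.0675, 0.1995, 0.2537, 0.2362, 0.0998, 0.0615, 0.0373, 0.0222, 0.0034, 0.0003]  mean=0.2526  Neff=5.5427  idx=[2, 3, 3, 4, 4, 4, 5, 5, 5, 6, 7, 9]
step 2: w=[0.0000, 0.0001, 0.0001, 0.0297, 0.0297, 0.0297, 0.0370, 0.0370, 0.0370, 0.1558, 0.2378, 0.4060]  mean=1.5846  Neff=3.9611  idx=[5, 7, 9, 9, 10, 10, 10, 11, 11, 11, 11, 11]
step 3: w=[0.1469, 0.1471, 0.1106, 0.1106, 0.0856, 0.0856, 0.0856, 0.0456, 0.0456, 0.0456, 0.0456, 0.0456]  mean=1.3833  Neff=9.9945  idx=[0, 0, 1, 1, 2, 3, 3, 4, 5, 6, 8, 10]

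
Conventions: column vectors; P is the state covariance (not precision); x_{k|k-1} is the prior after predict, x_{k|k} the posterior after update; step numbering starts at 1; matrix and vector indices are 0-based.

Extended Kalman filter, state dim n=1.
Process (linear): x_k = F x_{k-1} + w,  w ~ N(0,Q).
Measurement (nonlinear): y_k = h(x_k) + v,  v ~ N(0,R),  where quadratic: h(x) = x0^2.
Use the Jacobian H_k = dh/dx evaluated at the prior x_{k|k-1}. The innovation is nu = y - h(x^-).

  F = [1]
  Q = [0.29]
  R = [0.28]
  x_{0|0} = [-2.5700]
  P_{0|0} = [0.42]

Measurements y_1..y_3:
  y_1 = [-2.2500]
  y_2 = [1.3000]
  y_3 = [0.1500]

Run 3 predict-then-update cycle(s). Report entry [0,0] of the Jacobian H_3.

H_jac[0,0] = -2.2178

step 1: x^-=[-2.5700]  P^-=[0.7100]  H_jac=[-5.1400]  S=[19.0379]  K=[-0.1917]  nu=[-8.8549]  x^+=[-0.8726]  P^+=[0.0104]
step 2: x^-=[-0.8726]  P^-=[0.3004]  H_jac=[-1.7452]  S=[1.1951]  K=[-0.4387]  nu=[0.5386]  x^+=[-1.1089]  P^+=[0.0704]
step 3: x^-=[-1.1089]  P^-=[0.3604]  H_jac=[-2.2178]  S=[2.0526]  K=[-0.3894]  nu=[-1.0796]  x^+=[-0.6885]  P^+=[0.0492]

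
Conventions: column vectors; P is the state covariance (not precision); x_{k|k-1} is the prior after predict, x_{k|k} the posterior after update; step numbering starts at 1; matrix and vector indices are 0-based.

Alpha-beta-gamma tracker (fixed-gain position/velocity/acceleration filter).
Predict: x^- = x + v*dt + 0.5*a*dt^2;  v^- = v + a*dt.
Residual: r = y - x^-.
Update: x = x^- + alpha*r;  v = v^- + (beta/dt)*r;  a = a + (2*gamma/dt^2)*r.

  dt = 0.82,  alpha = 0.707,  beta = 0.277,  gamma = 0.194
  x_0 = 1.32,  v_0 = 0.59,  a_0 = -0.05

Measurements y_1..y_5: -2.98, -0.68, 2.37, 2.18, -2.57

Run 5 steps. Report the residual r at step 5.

resid = -6.3987

step 1: x_pred=1.7870  r=-4.7670  x^+=-1.5833  v^+=-1.0613  a^+=-2.8007
step 2: x_pred=-3.3952  r=2.7152  x^+=-1.4755  v^+=-2.4407  a^+=-1.2340
step 3: x_pred=-3.8918  r=6.2618  x^+=0.5353  v^+=-1.3373  a^+=2.3793
step 4: x_pred=0.2386  r=1.9414  x^+=1.6112  v^+=1.2695  a^+=3.4996
step 5: x_pred=3.8287  r=-6.3987  x^+=-0.6952  v^+=1.9776  a^+=-0.1927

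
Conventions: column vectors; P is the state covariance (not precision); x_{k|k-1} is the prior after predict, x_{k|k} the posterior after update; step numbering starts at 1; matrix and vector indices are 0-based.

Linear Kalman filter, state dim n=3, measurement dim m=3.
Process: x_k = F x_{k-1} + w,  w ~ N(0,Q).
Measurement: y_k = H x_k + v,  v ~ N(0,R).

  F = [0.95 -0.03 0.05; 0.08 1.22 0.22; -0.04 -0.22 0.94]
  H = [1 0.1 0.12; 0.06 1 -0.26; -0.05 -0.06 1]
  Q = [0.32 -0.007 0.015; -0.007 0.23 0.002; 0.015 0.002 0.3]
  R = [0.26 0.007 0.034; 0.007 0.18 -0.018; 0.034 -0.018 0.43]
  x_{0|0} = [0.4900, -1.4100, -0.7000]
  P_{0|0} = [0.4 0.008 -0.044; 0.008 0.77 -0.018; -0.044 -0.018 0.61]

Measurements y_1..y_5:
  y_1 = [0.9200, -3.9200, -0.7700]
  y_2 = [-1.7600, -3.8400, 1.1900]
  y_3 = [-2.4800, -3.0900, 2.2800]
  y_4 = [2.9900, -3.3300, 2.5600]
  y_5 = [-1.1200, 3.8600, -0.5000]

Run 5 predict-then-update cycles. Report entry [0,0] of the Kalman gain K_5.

step 1: x^-=[0.4728, -1.8350, -0.3674]  P^-=[0.6786 0.0008 -0.0066; 0.0008 1.3985 -0.1030; -0.0066 -0.1030 0.8878]  S=[0.9615 0.1527 0.0820; 0.1527 1.6948 -0.4399; 0.0820 -0.4399 1.3376]  K=[0.7235 -0.0646 -0.0960; -0.0196 0.8821 0.1515; 0.0421 -0.0308 0.6559]  nu=[0.6748, -2.2089, -0.4891]  x^+=[1.1505, -3.8707, -0.5918]  P^+=[0.1871 -0.0179 -0.0072; -0.0179 0.1721 0.0580; -0.0072 0.0580 0.2872]
step 2: x^-=[1.1795, -4.7604, 0.2492]  P^-=[0.4899 -0.0150 0.0175; -0.0150 0.5286 0.0791; 0.0175 0.0791 0.5386]  S=[0.7660 0.0603 0.0967; 0.0603 0.7033 -0.1088; 0.0967 -0.1088 0.9604]  K=[0.6545 -0.0543 -0.0784; -0.0139 0.7433 0.1357; 0.0485 -0.0043 0.5496]  nu=[-2.4934, 0.9145, 0.7141]  x^+=[-0.5579, -3.9492, 0.5167]  P^+=[0.1689 -0.0147 -0.0029; -0.0147 0.1458 0.0525; -0.0029 0.0525 0.2410]
step 3: x^-=[-0.3857, -4.7489, 1.3768]  P^-=[0.4736 -0.0116 0.0193; -0.0116 0.4850 0.0706; 0.0193 0.0706 0.4986]  S=[0.7496 0.0585 0.0937; 0.0585 0.6616 -0.1044; 0.0937 -0.1044 0.9210]  K=[0.6468 -0.0512 -0.0756; -0.0122 0.7256 0.1292; 0.0494 -0.0082 0.5297]  nu=[-1.7846, 2.0400, 0.5989]  x^+=[-1.6897, -3.1695, 1.5893]  P^+=[0.1669 -0.0139 -0.0021; -0.0139 0.1420 0.0499; -0.0021 0.0499 0.2325]
step 4: x^-=[-1.4307, -3.6523, 2.2588]  P^-=[0.4718 -0.0108 0.0196; -0.0108 0.4777 0.0670; 0.0196 0.0670 0.4918]  S=[0.7478 0.0583 0.0930; 0.0583 0.6559 -0.1059; 0.0930 -0.1059 0.9147]  K=[0.6459 -0.0505 -0.0752; -0.0119 0.7224 0.1274; 0.0495 -0.0105 0.5260]  nu=[4.5149, 0.9954, 0.0105]  x^+=[1.4342, -2.9854, 2.4774]  P^+=[0.1666 -0.0137 -0.0019; -0.0137 0.1413 0.0491; -0.0019 0.0491 0.2309]
step 5: x^-=[1.5759, -2.9824, 2.9282]  P^-=[0.4715 -0.0106 0.0196; -0.0106 0.4761 0.0661; 0.0196 0.0661 0.4907]  S=[0.7475 0.0582 0.0928; 0.0582 0.6548 -0.1065; 0.0928 -0.1065 0.9136]  K=[0.6457 -0.0503 -0.0751; -0.0118 0.7217 0.1269; 0.0495 -0.0111 0.5253]  nu=[-2.7491, 7.5092, -3.5284]  x^+=[-0.3125, 2.0212, 0.8548]  P^+=[0.1666 -0.0137 -0.0019; -0.0137 0.1411 0.0490; -0.0019 0.0490 0.2306]

K[0,0] = 0.6457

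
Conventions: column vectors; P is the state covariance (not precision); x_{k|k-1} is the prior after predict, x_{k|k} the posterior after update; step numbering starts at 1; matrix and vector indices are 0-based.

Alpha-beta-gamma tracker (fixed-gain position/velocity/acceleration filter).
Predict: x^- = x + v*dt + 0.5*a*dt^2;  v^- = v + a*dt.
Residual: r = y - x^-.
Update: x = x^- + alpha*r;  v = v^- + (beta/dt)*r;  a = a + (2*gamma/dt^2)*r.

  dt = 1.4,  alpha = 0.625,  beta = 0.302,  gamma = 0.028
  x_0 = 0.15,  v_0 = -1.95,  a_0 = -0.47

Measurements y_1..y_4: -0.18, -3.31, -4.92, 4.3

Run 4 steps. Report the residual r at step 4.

resid = 13.5877

step 1: x_pred=-3.0406  r=2.8606  x^+=-1.2527  v^+=-1.9909  a^+=-0.3883
step 2: x_pred=-4.4205  r=1.1105  x^+=-3.7264  v^+=-2.2949  a^+=-0.3565
step 3: x_pred=-7.2888  r=2.3688  x^+=-5.8083  v^+=-2.2831  a^+=-0.2889
step 4: x_pred=-9.2877  r=13.5877  x^+=-0.7954  v^+=0.2435  a^+=0.0994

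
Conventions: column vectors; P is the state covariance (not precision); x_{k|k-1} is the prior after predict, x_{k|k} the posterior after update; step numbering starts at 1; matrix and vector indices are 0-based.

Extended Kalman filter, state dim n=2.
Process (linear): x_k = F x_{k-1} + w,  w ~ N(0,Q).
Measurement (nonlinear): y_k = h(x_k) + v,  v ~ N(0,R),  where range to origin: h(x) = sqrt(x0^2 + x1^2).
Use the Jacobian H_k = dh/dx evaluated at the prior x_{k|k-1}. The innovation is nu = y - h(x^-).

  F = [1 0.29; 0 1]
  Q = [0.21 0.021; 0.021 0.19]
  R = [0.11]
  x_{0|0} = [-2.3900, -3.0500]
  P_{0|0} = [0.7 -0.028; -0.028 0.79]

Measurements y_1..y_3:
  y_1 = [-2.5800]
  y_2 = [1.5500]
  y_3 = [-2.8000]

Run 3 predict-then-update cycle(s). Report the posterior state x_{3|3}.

x_post = [-1.1058, -1.3154]

step 1: x^-=[-3.2745, -3.0500]  P^-=[0.9602 0.2221; 0.2221 0.9800]  H_jac=[-0.7317 -0.6816]  S=[1.3009]  K=[-0.6564; -0.6384]  nu=[-7.0549]  x^+=[1.3567, 1.4536]  P^+=[0.3996 -0.3231; -0.3231 0.4499]
step 2: x^-=[1.7782, 1.4536]  P^-=[0.4601 -0.1716; -0.1716 0.6399]  H_jac=[0.7742 0.6329]  S=[0.4739]  K=[0.5224; 0.5742]  nu=[-0.7467]  x^+=[1.3881, 1.0248]  P^+=[0.3307 -0.3138; -0.3138 0.4836]
step 3: x^-=[1.6853, 1.0248]  P^-=[0.3994 -0.1525; -0.1525 0.6736]  H_jac=[0.8544 0.5196]  S=[0.4480]  K=[0.5848; 0.4904]  nu=[-4.7724]  x^+=[-1.1058, -1.3154]  P^+=[0.2462 -0.2810; -0.2810 0.5659]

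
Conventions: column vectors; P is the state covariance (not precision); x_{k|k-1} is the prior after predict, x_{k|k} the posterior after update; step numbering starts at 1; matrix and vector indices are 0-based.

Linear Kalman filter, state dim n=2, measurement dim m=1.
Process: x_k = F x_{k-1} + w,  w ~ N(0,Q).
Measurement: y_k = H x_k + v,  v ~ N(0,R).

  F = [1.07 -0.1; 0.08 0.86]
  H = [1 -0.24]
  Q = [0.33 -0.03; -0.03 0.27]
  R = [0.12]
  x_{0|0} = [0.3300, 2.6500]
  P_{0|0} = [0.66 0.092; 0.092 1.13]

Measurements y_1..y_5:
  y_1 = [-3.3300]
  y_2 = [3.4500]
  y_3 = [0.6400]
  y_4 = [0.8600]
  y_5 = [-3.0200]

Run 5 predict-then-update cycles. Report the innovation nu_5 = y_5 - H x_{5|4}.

innov = [-3.8864]

step 1: x^-=[0.0881, 2.3054]  P^-=[1.0772 0.0132; 0.0132 1.1226]  S=[1.2556]  K=[0.8555; -0.2040]  nu=[-2.8648]  x^+=[-2.3626, 2.8900]  P^+=[0.1584 0.2324; 0.2324 1.0704]
step 2: x^-=[-2.8170, 2.2964]  P^-=[0.4724 0.1035; 0.1035 1.0946]  S=[0.6057]  K=[0.7388; -0.2628]  nu=[6.8181]  x^+=[2.2203, 0.5043]  P^+=[0.1417 0.2211; 0.2211 1.0528]
step 3: x^-=[2.3253, 0.6113]  P^-=[0.4555 0.0933; 0.0933 1.0800]  S=[0.5929]  K=[0.7305; -0.2798]  nu=[-1.5386]  x^+=[1.2014, 1.0418]  P^+=[0.1391 0.2145; 0.2145 1.0336]
step 4: x^-=[1.1814, 0.9921]  P^-=[0.4537 0.0887; 0.0887 1.0648]  S=[0.5925]  K=[0.7299; -0.2817]  nu=[-0.0833]  x^+=[1.1206, 1.0155]  P^+=[0.1381 0.2105; 0.2105 1.0178]
step 5: x^-=[1.0975, 0.9630]  P^-=[0.4532 0.0863; 0.0863 1.0526]  S=[0.5925]  K=[0.7301; -0.2808]  nu=[-3.8864]  x^+=[-1.7398, 2.0542]  P^+=[0.1375 0.2077; 0.2077 1.0059]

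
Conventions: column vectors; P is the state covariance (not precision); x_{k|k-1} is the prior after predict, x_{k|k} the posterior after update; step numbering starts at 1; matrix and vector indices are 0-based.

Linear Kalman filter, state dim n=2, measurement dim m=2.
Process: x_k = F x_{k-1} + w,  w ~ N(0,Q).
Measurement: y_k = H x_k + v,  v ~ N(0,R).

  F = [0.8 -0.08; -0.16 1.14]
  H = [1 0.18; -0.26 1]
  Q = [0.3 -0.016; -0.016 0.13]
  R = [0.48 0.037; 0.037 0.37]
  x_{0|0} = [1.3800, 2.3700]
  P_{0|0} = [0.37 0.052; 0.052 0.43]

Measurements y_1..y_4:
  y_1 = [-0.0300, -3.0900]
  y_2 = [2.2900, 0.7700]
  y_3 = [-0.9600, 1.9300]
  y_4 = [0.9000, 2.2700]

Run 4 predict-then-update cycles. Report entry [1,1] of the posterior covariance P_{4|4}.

step 1: x^-=[0.9144, 2.4810]  P^-=[0.5329 -0.0545; -0.0545 0.6793]  S=[1.0153 -0.0312; -0.0312 1.1137]  K=[0.5103 -0.1590; 0.0860 0.6251]  nu=[-1.3910, -5.3333]  x^+=[1.0527, -0.9725]  P^+=[0.2353 0.0212; 0.0212 0.2400]
step 2: x^-=[0.9200, -1.2771]  P^-=[0.4494 -0.0484; -0.0484 0.4402]  S=[0.9262 -0.0467; -0.0467 0.8657]  K=[0.4674 -0.1656; 0.0598 0.5262]  nu=[1.5999, 2.2863]  x^+=[1.2891, 0.0217]  P^+=[0.2160 0.0122; 0.0122 0.2001]
step 3: x^-=[1.0296, -0.1815]  P^-=[0.4380 -0.0506; -0.0506 0.3911]  S=[0.9124 -0.0547; -0.0547 0.8170]  K=[0.4598 -0.1705; 0.0516 0.4983]  nu=[-1.9569, 2.3792]  x^+=[-0.2760, 0.9031]  P^+=[0.2127 0.0092; 0.0092 0.1887]
step 4: x^-=[-0.2930, 1.0736]  P^-=[0.4362 -0.0519; -0.0519 0.3773]  S=[0.9097 -0.0580; -0.0580 0.8037]  K=[0.4582 -0.1726; 0.0488 0.4897]  nu=[0.9998, 1.1202]  x^+=[-0.0283, 1.6710]  P^+=[0.2121 0.0082; 0.0082 0.1851]

P_post[1,1] = 0.1851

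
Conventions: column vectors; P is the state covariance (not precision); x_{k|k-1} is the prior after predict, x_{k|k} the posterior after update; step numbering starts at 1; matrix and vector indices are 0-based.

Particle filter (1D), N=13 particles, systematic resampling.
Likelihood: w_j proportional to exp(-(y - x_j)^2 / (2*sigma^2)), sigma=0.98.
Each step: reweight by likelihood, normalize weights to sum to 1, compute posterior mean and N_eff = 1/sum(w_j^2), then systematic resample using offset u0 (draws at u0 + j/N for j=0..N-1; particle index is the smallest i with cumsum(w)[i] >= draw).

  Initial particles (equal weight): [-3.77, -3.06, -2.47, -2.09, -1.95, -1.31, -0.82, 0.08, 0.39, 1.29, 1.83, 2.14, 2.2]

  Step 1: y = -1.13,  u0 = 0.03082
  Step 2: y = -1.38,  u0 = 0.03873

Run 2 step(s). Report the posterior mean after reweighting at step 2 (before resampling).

step 1: w=[0.0057, 0.0309, 0.0844, 0.1330, 0.1514, 0.2113, 0.2044, 0.1003, 0.0646, 0.0102, 0.0022, 0.0008, 0.0007]  mean=-1.2887  Neff=6.6877  idx=[1, 2, 3, 4, 4, 5, 5, 5, 6, 6, 6, 7, 8]
step 2: w=[0.0248, 0.0580, 0.0828, 0.0909, 0.0909, 0.1073, 0.1073, 0.1073, 0.0914, 0.0914, 0.0914, 0.0355, 0.0211]  mean=-1.3820  Neff=11.2779  idx=[1, 2, 3, 4, 4, 5, 6, 7, 7, 8, 9, 10, 11]

post_mean = -1.3820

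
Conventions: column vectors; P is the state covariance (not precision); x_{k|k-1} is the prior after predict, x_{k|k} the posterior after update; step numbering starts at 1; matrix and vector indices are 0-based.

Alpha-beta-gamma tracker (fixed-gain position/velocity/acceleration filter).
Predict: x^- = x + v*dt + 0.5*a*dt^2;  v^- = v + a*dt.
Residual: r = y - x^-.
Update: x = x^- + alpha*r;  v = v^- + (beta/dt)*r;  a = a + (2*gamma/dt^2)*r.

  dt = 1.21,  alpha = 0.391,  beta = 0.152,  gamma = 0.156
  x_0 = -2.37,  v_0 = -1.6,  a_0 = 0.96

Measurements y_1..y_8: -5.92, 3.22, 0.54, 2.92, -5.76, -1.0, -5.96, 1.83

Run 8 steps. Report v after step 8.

step 1: x_pred=-3.6032  r=-2.3168  x^+=-4.5091  v^+=-0.7294  a^+=0.4663
step 2: x_pred=-5.0503  r=8.2703  x^+=-1.8166  v^+=0.8737  a^+=2.2287
step 3: x_pred=0.8721  r=-0.3321  x^+=0.7422  v^+=3.5287  a^+=2.1579
step 4: x_pred=6.5917  r=-3.6717  x^+=5.1561  v^+=5.6786  a^+=1.3755
step 5: x_pred=13.0341  r=-18.7941  x^+=5.6856  v^+=4.9820  a^+=-2.6295
step 6: x_pred=9.7889  r=-10.7889  x^+=5.5705  v^+=0.4450  a^+=-4.9287
step 7: x_pred=2.5009  r=-8.4609  x^+=-0.8073  v^+=-6.5815  a^+=-6.7317
step 8: x_pred=-13.6989  r=15.5289  x^+=-7.6271  v^+=-12.7761  a^+=-3.4225

v_post = -12.7761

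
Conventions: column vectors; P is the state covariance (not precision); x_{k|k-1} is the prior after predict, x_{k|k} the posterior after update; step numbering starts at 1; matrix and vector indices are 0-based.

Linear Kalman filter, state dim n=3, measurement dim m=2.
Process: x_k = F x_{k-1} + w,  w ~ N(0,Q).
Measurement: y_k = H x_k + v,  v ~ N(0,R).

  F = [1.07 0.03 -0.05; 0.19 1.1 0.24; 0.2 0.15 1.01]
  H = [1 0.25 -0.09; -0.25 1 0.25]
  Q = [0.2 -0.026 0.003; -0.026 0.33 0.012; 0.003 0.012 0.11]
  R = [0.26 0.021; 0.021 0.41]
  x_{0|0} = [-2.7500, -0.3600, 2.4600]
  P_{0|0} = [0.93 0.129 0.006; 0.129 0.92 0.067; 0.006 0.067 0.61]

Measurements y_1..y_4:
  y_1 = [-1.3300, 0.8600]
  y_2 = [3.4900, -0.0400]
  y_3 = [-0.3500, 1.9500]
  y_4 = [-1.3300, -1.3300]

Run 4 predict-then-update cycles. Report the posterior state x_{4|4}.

step 1: x^-=[-3.0763, -0.3281, 1.8806]  P^-=[1.2745 0.3370 0.2048; 0.3370 1.6018 0.4573; 0.2048 0.4573 0.8206]  S=[1.7523 0.4435; 0.4435 2.1773]  K=[0.7979 -0.1306; 0.2189 0.7049; 0.0727 0.2660]  nu=[1.9976, -0.0511]  x^+=[-1.4757, 0.0732, 2.0121]  P^+=[0.2141 -0.0055 0.0889; -0.0055 0.2990 -0.0273; 0.0889 -0.0273 0.6402]
step 2: x^-=[-1.6774, 0.2831, 1.7481]  P^-=[0.4372 0.0365 0.1115; 0.0365 0.7279 0.2134; 0.1115 0.2134 0.8057]  S=[0.7378 0.1343; 0.1343 1.2900]  K=[0.6092 -0.0982; 0.1643 0.5814; 0.0719 0.2924]  nu=[5.2539, -1.1794]  x^+=[1.6393, 0.4604, 1.7810]  P^+=[0.1670 -0.0090 0.0933; -0.0090 0.2462 -0.0268; 0.0933 -0.0268 0.6859]
step 3: x^-=[1.6788, 1.2454, 2.1957]  P^-=[0.3826 0.0215 0.1029; 0.0215 0.6641 0.2147; 0.1029 0.2147 0.8510]  S=[0.6736 0.1145; 0.1145 1.2349]  K=[0.5781 -0.0928; 0.1541 0.5626; 0.0645 0.3193]  nu=[-2.1426, 0.5754]  x^+=[0.3869, 1.2390, 2.2412]  P^+=[0.1592 -0.0096 0.0940; -0.0096 0.2374 -0.0236; 0.0940 -0.0236 0.7175]
step 4: x^-=[0.3391, 1.9743, 2.5268]  P^-=[0.3737 0.0186 0.1004; 0.0186 0.6564 0.2242; 0.1004 0.2242 0.8839]  S=[0.6630 0.1104; 0.1104 1.2353]  K=[0.5722 -0.0914; 0.1520 0.5594; 0.0602 0.3347]  nu=[-1.9352, -3.8513]  x^+=[-0.4163, -0.4742, 1.1213]  P^+=[0.1578 -0.0097 0.0948; -0.0097 0.2357 -0.0225; 0.0948 -0.0225 0.7387]

x_post = [-0.4163, -0.4742, 1.1213]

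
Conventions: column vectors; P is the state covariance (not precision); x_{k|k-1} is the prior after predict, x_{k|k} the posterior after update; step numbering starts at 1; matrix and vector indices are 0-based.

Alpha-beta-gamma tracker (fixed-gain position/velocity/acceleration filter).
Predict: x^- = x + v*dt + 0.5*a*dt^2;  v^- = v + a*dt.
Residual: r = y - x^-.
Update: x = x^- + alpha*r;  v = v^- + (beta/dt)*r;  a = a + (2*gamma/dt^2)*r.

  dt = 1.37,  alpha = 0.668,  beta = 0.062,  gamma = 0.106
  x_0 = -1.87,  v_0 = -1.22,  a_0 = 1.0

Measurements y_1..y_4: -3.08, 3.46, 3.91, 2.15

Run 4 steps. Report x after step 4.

step 1: x_pred=-2.6030  r=-0.4770  x^+=-2.9216  v^+=0.1284  a^+=0.9461
step 2: x_pred=-1.8578  r=5.3178  x^+=1.6945  v^+=1.6653  a^+=1.5468
step 3: x_pred=5.4274  r=-1.5174  x^+=4.4138  v^+=3.7157  a^+=1.3754
step 4: x_pred=10.7950  r=-8.6450  x^+=5.0201  v^+=5.2087  a^+=0.3989

x_post = 5.0201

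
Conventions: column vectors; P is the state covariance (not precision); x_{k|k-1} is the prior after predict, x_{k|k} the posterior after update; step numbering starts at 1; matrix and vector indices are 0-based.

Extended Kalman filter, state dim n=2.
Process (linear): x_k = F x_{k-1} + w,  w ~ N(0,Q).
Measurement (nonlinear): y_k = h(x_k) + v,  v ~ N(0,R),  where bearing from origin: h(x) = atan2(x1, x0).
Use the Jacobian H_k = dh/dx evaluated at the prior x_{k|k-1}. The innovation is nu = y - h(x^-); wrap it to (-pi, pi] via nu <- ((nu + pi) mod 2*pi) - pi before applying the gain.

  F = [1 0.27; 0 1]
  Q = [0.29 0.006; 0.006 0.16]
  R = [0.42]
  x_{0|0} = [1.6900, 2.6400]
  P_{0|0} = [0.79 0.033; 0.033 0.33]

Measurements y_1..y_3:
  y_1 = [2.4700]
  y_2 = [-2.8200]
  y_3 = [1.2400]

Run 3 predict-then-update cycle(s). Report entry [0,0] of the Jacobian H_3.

step 1: x^-=[2.4028, 2.6400]  P^-=[1.1219 0.1281; 0.1281 0.4900]  H_jac=[-0.2072 0.1886]  S=[0.4756]  K=[-0.4379; 0.1385]  nu=[1.6376]  x^+=[1.6856, 2.8668]  P^+=[1.0307 0.1569; 0.1569 0.4809]
step 2: x^-=[2.4597, 2.8668]  P^-=[1.4405 0.2928; 0.2928 0.6409]  H_jac=[-0.2009 0.1724]  S=[0.4769]  K=[-0.5010; 0.1083]  nu=[2.6015]  x^+=[1.1562, 3.1485]  P^+=[1.3208 0.3187; 0.3187 0.6353]
step 3: x^-=[2.0063, 3.1485]  P^-=[1.8291 0.4962; 0.4962 0.7953]  H_jac=[-0.2259 0.1439]  S=[0.4975]  K=[-0.6869; 0.0048]  nu=[0.2365]  x^+=[1.8439, 3.1497]  P^+=[1.5944 0.4978; 0.4978 0.7953]

H_jac[0,0] = -0.2259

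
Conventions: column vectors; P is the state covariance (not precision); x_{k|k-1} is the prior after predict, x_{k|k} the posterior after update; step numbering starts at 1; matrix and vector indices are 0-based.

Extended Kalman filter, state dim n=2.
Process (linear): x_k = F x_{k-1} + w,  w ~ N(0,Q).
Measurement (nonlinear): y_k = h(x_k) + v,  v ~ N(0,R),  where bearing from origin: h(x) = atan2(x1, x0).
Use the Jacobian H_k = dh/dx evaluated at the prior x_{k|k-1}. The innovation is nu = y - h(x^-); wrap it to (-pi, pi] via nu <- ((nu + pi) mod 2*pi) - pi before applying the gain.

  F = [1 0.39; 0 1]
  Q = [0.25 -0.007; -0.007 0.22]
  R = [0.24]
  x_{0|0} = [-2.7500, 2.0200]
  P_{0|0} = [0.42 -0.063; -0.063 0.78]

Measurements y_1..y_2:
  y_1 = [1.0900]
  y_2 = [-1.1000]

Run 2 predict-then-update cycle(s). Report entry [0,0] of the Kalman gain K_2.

K[0,0] = -0.9244

step 1: x^-=[-1.9622, 2.0200]  P^-=[0.7395 0.2342; 0.2342 1.0000]  H_jac=[-0.2547 -0.2474]  S=[0.3787]  K=[-0.6504; -0.8108]  nu=[-1.2517]  x^+=[-1.1481, 3.0349]  P^+=[0.5793 0.0345; 0.0345 0.7510]
step 2: x^-=[0.0355, 3.0349]  P^-=[0.9704 0.3204; 0.3204 0.9710]  H_jac=[-0.3295 0.0039]  S=[0.3445]  K=[-0.9244; -0.2955]  nu=[-2.6591]  x^+=[2.4935, 3.8207]  P^+=[0.6760 0.2263; 0.2263 0.9409]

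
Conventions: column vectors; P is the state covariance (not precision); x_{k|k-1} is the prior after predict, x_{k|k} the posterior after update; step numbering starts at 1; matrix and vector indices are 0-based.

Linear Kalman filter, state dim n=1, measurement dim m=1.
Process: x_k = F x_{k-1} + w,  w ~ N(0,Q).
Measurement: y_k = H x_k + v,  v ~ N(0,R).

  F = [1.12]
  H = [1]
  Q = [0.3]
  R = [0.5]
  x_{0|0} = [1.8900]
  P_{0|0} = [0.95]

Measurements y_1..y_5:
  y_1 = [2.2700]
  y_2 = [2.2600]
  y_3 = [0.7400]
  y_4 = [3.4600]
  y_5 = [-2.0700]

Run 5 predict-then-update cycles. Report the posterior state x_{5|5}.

x_post = [0.1381]

step 1: x^-=[2.1168]  P^-=[1.4917]  S=[1.9917]  K=[0.7490]  nu=[0.1532]  x^+=[2.2315]  P^+=[0.3745]
step 2: x^-=[2.4993]  P^-=[0.7697]  S=[1.2697]  K=[0.6062]  nu=[-0.2393]  x^+=[2.3542]  P^+=[0.3031]
step 3: x^-=[2.6368]  P^-=[0.6802]  S=[1.1802]  K=[0.5764]  nu=[-1.8968]  x^+=[1.5436]  P^+=[0.2882]
step 4: x^-=[1.7288]  P^-=[0.6615]  S=[1.1615]  K=[0.5695]  nu=[1.7312]  x^+=[2.7147]  P^+=[0.2848]
step 5: x^-=[3.0405]  P^-=[0.6572]  S=[1.1572]  K=[0.5679]  nu=[-5.1105]  x^+=[0.1381]  P^+=[0.2840]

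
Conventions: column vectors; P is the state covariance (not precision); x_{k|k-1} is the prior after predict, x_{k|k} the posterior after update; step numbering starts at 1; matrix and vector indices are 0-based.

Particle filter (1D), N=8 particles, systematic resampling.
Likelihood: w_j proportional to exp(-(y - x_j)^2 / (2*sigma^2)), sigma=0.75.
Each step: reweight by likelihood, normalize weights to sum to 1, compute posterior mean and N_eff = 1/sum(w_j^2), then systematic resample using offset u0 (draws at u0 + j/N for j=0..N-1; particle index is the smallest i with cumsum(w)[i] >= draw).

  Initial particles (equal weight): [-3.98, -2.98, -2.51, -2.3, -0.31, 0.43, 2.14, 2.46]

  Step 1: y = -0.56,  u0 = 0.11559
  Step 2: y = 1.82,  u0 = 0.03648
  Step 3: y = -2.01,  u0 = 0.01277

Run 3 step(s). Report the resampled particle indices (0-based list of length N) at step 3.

step 1: w=[0.0000, 0.0037, 0.0231, 0.0460, 0.6419, 0.2840, 0.0010, 0.0002]  mean=-0.2492  Neff=2.0186  idx=[4, 4, 4, 4, 4, 5, 5, 5]
step 2: w=[0.0283, 0.0283, 0.0283, 0.0283, 0.0283, 0.2862, 0.2862, 0.2862]  mean=0.3254  Neff=4.0035  idx=[1, 5, 5, 5, 6, 6, 7, 7]
step 3: w=[0.6851, 0.0450, 0.0450, 0.0450, 0.0450, 0.0450, 0.0450, 0.0450]  mean=-0.0770  Neff=2.0682  idx=[0, 0, 0, 0, 0, 0, 2, 5]

resampled_idx = [0, 0, 0, 0, 0, 0, 2, 5]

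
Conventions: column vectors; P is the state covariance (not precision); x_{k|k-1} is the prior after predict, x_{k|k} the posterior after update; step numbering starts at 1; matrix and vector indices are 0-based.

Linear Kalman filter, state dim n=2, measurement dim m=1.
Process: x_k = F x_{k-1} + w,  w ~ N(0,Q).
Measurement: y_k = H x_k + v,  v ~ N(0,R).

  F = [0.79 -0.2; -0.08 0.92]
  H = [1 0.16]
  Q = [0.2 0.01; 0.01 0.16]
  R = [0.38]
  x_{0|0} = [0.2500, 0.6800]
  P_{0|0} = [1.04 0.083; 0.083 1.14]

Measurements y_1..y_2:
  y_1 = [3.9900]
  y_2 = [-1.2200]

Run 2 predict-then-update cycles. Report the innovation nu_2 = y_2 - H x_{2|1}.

step 1: x^-=[0.0615, 0.6056]  P^-=[0.8684 -0.2038; -0.2038 1.1193]  S=[1.2119]  K=[0.6897; -0.0204]  nu=[3.8316]  x^+=[2.7042, 0.5274]  P^+=[0.2920 -0.1868; -0.1868 1.1188]
step 2: x^-=[2.0308, 0.2688]  P^-=[0.4860 -0.3531; -0.3531 1.1363]  S=[0.7821]  K=[0.5492; -0.2189]  nu=[-3.2938]  x^+=[0.2220, 0.9900]  P^+=[0.2501 -0.2590; -0.2590 1.0988]

innov = [-3.2938]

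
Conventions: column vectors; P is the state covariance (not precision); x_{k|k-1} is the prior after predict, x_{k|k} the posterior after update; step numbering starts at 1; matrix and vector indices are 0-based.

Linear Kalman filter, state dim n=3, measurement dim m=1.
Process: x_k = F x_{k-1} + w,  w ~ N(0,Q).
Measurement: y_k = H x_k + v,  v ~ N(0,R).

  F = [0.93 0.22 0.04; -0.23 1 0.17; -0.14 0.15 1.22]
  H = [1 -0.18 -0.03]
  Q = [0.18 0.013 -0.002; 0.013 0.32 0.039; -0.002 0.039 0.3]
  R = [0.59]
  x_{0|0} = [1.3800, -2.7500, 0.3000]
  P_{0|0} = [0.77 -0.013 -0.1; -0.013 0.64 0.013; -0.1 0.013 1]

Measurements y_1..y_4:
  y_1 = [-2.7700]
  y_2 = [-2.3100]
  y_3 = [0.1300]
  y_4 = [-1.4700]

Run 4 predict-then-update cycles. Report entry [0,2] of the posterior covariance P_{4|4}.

P_post[0,2] = 1.1983

step 1: x^-=[0.6904, -3.0164, -0.2397]  P^-=[0.8660 -0.0294 -0.1431; -0.0294 1.0479 0.4161; -0.1431 0.4161 1.8574]  S=[1.5153]  K=[0.5778; -0.1521; -0.1806]  nu=[-4.0105]  x^+=[-1.6271, -2.4063, 0.4847]  P^+=[0.3601 0.1038 0.0151; 0.1038 1.0128 0.3745; 0.0151 0.3745 1.8079]
step 2: x^-=[-2.0232, -1.9497, 0.4582]  P^-=[0.5935 0.2936 0.2038; 0.2936 1.4825 1.0212; 0.2038 1.0212 3.1483]  S=[1.1275]  K=[0.4741; -0.0035; -0.0660]  nu=[-0.6240]  x^+=[-2.3190, -1.9475, 0.4994]  P^+=[0.3401 0.2954 0.2391; 0.2954 1.4825 1.0209; 0.2391 1.0209 3.1434]
step 3: x^-=[-2.5652, -1.3293, 0.6418]  P^-=[0.7076 0.6622 0.7382; 0.6622 2.1038 2.0715; 0.7382 2.0715 5.2982]  S=[1.1102]  K=[0.5100; 0.1994; 0.1860]  nu=[2.4752]  x^+=[-1.3028, -0.8357, 1.1020]  P^+=[0.4188 0.5493 0.6330; 0.5493 2.0597 2.0303; 0.6330 2.0303 5.2598]
step 4: x^-=[-1.3514, -0.3487, 1.4015]  P^-=[0.9579 1.1468 1.5996; 1.1468 2.9420 3.6925; 1.5996 3.6925 8.6870]  S=[1.1821]  K=[0.5951; 0.4284; 0.5704]  nu=[-0.1394]  x^+=[-1.4343, -0.4084, 1.3220]  P^+=[0.5392 0.8454 1.1983; 0.8454 2.7250 3.4037; 1.1983 3.4037 8.3024]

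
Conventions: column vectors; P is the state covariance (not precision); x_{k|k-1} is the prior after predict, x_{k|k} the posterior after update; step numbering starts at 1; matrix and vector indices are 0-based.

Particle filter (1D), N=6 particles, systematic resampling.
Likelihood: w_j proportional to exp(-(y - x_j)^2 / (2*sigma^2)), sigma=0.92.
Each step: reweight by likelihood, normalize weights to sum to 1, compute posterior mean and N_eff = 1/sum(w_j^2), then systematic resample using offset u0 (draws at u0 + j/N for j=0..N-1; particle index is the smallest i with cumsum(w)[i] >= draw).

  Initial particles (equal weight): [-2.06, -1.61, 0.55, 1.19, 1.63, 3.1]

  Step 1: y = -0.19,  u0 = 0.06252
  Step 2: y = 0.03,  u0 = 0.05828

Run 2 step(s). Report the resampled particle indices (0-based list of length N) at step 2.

step 1: w=[0.0781, 0.1874, 0.4462, 0.2002, 0.0871, 0.0010]  mean=0.1662  Neff=3.4730  idx=[0, 1, 2, 2, 3, 3]
step 2: w=[0.0262, 0.0707, 0.2952, 0.2952, 0.1564, 0.1564]  mean=0.5290  Neff=4.3701  idx=[1, 2, 2, 3, 4, 5]

resampled_idx = [1, 2, 2, 3, 4, 5]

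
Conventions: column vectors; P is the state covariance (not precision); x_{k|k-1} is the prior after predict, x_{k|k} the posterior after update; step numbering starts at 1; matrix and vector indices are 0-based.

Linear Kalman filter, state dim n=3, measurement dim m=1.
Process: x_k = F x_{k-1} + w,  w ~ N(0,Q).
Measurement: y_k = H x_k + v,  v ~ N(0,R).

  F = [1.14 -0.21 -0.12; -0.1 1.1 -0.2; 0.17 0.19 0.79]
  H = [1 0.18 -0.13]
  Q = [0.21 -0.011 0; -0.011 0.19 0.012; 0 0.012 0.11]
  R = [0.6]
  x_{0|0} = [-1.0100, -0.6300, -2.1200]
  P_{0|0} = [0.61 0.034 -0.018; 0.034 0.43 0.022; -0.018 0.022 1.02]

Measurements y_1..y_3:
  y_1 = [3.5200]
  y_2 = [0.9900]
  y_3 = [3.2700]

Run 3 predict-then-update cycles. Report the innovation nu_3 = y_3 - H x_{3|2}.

innov = [1.3446]

step 1: x^-=[-0.7647, -0.1680, -1.9662]  P^-=[1.0262 -0.1101 -0.0095; -0.1101 0.7393 -0.0436; -0.0095 -0.0436 0.7837]  S=[1.6282]  K=[0.6188; 0.0176; -0.0732]  nu=[4.0593]  x^+=[1.7473, -0.0967, -2.2634]  P^+=[0.4027 -0.1278 0.0643; -0.1278 0.7388 -0.0415; 0.0643 -0.0415 0.7750]
step 2: x^-=[2.2838, 0.1716, -1.5094]  P^-=[0.8186 -0.3821 0.0164; -0.3821 1.1680 -0.0261; 0.0164 -0.0261 0.6285]  S=[1.3264]  K=[0.5637; -0.1270; -0.0528]  nu=[-1.5209]  x^+=[1.4265, 0.3648, -1.4291]  P^+=[0.3971 -0.2871 0.0559; -0.2871 1.1466 -0.0350; 0.0559 -0.0350 0.6248]
step 3: x^-=[1.7211, 0.5445, -0.8172]  P^-=[0.9061 -0.6812 -0.0242; -0.6812 1.6871 0.0625; -0.0242 0.0625 0.5388]  S=[1.3280]  K=[0.5923; -0.2904; -0.0625]  nu=[1.3446]  x^+=[2.5176, 0.1541, -0.9012]  P^+=[0.4401 -0.4528 0.0250; -0.4528 1.5752 0.0384; 0.0250 0.0384 0.5336]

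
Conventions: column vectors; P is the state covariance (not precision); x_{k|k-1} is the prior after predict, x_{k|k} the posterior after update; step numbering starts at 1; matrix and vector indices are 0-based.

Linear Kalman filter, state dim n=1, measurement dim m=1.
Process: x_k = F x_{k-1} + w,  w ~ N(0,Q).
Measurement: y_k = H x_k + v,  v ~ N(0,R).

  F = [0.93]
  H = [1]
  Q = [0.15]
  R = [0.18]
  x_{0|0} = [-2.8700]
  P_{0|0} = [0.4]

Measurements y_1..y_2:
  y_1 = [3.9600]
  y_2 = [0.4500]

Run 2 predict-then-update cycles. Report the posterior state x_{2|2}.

x_post = [1.0947]

step 1: x^-=[-2.6691]  P^-=[0.4960]  S=[0.6760]  K=[0.7337]  nu=[6.6291]  x^+=[2.1948]  P^+=[0.1321]
step 2: x^-=[2.0411]  P^-=[0.2642]  S=[0.4442]  K=[0.5948]  nu=[-1.5911]  x^+=[1.0947]  P^+=[0.1071]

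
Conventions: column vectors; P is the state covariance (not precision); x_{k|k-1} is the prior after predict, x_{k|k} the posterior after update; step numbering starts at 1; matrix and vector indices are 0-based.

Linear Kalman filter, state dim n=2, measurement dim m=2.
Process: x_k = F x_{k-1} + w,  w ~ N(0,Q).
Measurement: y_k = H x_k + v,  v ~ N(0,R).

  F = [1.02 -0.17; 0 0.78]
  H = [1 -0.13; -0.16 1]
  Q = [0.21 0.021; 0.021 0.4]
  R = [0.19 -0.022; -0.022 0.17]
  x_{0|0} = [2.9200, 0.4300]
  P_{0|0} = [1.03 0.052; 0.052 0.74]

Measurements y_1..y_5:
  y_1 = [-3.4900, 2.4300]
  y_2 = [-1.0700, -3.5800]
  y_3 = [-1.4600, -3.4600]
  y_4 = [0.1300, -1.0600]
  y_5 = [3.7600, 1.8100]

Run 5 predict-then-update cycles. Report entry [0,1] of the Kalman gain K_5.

K[0,1] = 0.0629

step 1: x^-=[2.9053, 0.3354]  P^-=[1.2850 -0.0358; -0.0358 0.8502]  S=[1.4986 -0.3746; -0.3746 1.0646]  K=[0.8814 0.0835; 0.1133 0.8439]  nu=[-6.3517, 2.5594]  x^+=[-2.4794, 1.7754]  P^+=[0.1685 0.0217; 0.0217 0.1445]
step 2: x^-=[-2.8308, 1.3848]  P^-=[0.3819 0.0191; 0.0191 0.4879]  S=[0.5752 -0.1270; -0.1270 0.6615]  K=[0.6742 0.0660; 0.0886 0.7499]  nu=[1.9409, -5.4178]  x^+=[-1.8798, -2.5059]  P^+=[0.1289 0.0170; 0.0170 0.1283]
step 3: x^-=[-1.4914, -1.9546]  P^-=[0.3419 0.0175; 0.0175 0.4780]  S=[0.5354 -0.1210; -0.1210 0.6512]  K=[0.6486 0.0634; 0.0851 0.7456]  nu=[-0.2227, -1.7440]  x^+=[-1.7464, -3.2739]  P^+=[0.1240 0.0163; 0.0163 0.1275]
step 4: x^-=[-1.2248, -2.5537]  P^-=[0.3370 0.0171; 0.0171 0.4776]  S=[0.5306 -0.1206; -0.1206 0.6507]  K=[0.6452 0.0629; 0.0846 0.7454]  nu=[1.0228, 1.2977]  x^+=[-0.4832, -1.4999]  P^+=[0.1233 0.0162; 0.0162 0.1274]
step 5: x^-=[-0.2379, -1.1699]  P^-=[0.3363 0.0170; 0.0170 0.4775]  S=[0.5300 -0.1205; -0.1205 0.6507]  K=[0.6448 0.0629; 0.0845 0.7453]  nu=[3.8458, 2.9419]  x^+=[2.4267, 1.3476]  P^+=[0.1232 0.0162; 0.0162 0.1274]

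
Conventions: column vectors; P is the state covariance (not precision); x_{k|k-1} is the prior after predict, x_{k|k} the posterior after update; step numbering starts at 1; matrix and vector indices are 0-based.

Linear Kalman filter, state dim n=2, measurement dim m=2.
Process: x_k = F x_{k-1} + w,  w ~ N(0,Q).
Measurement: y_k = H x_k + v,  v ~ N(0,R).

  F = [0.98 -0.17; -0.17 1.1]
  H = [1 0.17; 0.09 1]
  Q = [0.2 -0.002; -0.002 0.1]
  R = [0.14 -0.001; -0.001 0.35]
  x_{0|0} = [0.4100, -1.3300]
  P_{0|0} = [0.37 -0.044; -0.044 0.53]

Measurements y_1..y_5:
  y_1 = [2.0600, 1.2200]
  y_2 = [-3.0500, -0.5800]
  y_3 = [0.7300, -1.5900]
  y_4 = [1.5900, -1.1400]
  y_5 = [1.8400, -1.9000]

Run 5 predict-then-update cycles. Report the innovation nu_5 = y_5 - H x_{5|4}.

step 1: x^-=[0.6279, -1.5327]  P^-=[0.5853 -0.2115; -0.2115 0.7684]  S=[0.6756 -0.0324; -0.0324 1.0851]  K=[0.8073 -0.1222; -0.0866 0.6880]  nu=[1.6927, 2.6962]  x^+=[1.6648, 0.1757]  P^+=[0.1224 -0.0546; -0.0546 0.2458]
step 2: x^-=[1.6016, -0.0897]  P^-=[0.3429 -0.1288; -0.1288 0.4214]  S=[0.4513 -0.0293; -0.0293 0.7510]  K=[0.7046 -0.1030; -0.0915 0.5421]  nu=[-4.6363, -0.6344]  x^+=[-1.5999, -0.0094]  P^+=[0.1066 -0.0463; -0.0463 0.1940]
step 3: x^-=[-1.5663, 0.2617]  P^-=[0.3234 -0.1073; -0.1073 0.3552]  S=[0.4372 -0.0205; -0.0205 0.6885]  K=[0.6937 -0.0930; -0.0840 0.4993]  nu=[2.2518, -1.7107]  x^+=[0.1548, -0.7817]  P^+=[0.1045 -0.0426; -0.0426 0.1787]
step 4: x^-=[0.2846, -0.8862]  P^-=[0.3197 -0.1000; -0.1000 0.3352]  S=[0.4354 -0.0168; -0.0168 0.6698]  K=[0.6918 -0.0890; -0.0801 0.4850]  nu=[1.4560, -0.2794]  x^+=[1.3168, -1.1384]  P^+=[0.1039 -0.0412; -0.0412 0.1735]
step 5: x^-=[1.4840, -1.4761]  P^-=[0.3186 -0.0974; -0.0974 0.3284]  S=[0.4350 -0.0154; -0.0154 0.6634]  K=[0.6913 -0.0875; -0.0786 0.4800]  nu=[0.6070, -0.5575]  x^+=[1.9524, -1.7913]  P^+=[0.1038 -0.0407; -0.0407 0.1717]

innov = [0.6070, -0.5575]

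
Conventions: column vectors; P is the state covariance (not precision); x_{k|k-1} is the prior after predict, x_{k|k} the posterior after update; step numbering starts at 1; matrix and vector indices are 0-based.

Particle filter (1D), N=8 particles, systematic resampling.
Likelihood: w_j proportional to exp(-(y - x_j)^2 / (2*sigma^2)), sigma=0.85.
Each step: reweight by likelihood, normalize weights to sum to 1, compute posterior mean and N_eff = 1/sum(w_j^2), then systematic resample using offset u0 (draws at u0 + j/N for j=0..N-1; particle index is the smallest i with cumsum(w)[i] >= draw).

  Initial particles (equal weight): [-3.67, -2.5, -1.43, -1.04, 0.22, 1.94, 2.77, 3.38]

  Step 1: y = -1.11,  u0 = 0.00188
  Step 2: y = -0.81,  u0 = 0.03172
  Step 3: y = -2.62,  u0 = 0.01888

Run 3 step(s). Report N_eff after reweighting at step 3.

N_eff = 6.9910

step 1: w=[0.0043, 0.1052, 0.3731, 0.3991, 0.1177, 0.0006, 0.0000, 0.0000]  mean=-1.2000  Neff=3.0922  idx=[0, 2, 2, 2, 3, 3, 3, 3]
step 2: w=[0.0006, 0.1244, 0.1244, 0.1244, 0.1565, 0.1565, 0.1565, 0.1565]  mean=-1.1871  Neff=6.9223  idx=[1, 2, 3, 4, 5, 5, 6, 7]
step 3: w=[0.1863, 0.1863, 0.1863, 0.0882, 0.0882, 0.0882, 0.0882, 0.0882]  mean=-1.2580  Neff=6.9910  idx=[0, 0, 1, 2, 2, 3, 5, 6]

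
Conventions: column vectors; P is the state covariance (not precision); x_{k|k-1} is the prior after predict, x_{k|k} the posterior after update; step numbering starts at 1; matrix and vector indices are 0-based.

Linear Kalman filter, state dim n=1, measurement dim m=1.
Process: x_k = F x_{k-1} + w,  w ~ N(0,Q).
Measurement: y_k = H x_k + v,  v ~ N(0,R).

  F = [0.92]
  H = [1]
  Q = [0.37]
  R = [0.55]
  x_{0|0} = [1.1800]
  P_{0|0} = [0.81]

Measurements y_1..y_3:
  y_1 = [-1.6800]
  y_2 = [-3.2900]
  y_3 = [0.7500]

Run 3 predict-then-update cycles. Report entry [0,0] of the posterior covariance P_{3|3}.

P_post[0,0] = 0.2929

step 1: x^-=[1.0856]  P^-=[1.0556]  S=[1.6056]  K=[0.6574]  nu=[-2.7656]  x^+=[-0.7326]  P^+=[0.3616]
step 2: x^-=[-0.6740]  P^-=[0.6761]  S=[1.2261]  K=[0.5514]  nu=[-2.6160]  x^+=[-2.1165]  P^+=[0.3033]
step 3: x^-=[-1.9472]  P^-=[0.6267]  S=[1.1767]  K=[0.5326]  nu=[2.6972]  x^+=[-0.5107]  P^+=[0.2929]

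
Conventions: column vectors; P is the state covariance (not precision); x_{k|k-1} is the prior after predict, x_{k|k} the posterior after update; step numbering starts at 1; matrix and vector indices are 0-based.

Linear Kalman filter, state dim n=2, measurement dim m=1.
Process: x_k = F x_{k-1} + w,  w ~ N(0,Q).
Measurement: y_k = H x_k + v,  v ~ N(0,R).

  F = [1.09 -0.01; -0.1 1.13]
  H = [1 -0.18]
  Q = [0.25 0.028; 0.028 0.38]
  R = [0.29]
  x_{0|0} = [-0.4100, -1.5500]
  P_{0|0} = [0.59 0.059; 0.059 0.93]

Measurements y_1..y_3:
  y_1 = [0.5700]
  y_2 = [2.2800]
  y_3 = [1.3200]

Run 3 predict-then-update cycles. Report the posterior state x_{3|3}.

x_post = [1.0220, -2.7711]

step 1: x^-=[-0.4314, -1.7105]  P^-=[0.9498 0.0259; 0.0259 1.5601]  S=[1.2810]  K=[0.7378; -0.1990]  nu=[0.6935]  x^+=[0.0803, -1.8485]  P^+=[0.2525 0.2140; 0.2140 1.5094]
step 2: x^-=[0.1060, -2.0968]  P^-=[0.5455 0.2472; 0.2472 2.2615]  S=[0.8197]  K=[0.6111; -0.1950]  nu=[1.7966]  x^+=[1.2039, -2.4472]  P^+=[0.2393 0.3449; 0.3449 2.2303]
step 3: x^-=[1.3367, -2.8857]  P^-=[0.5270 0.4019; 0.4019 3.1523]  S=[0.7745]  K=[0.5871; -0.2138]  nu=[-0.5362]  x^+=[1.0220, -2.7711]  P^+=[0.2601 0.4991; 0.4991 3.1169]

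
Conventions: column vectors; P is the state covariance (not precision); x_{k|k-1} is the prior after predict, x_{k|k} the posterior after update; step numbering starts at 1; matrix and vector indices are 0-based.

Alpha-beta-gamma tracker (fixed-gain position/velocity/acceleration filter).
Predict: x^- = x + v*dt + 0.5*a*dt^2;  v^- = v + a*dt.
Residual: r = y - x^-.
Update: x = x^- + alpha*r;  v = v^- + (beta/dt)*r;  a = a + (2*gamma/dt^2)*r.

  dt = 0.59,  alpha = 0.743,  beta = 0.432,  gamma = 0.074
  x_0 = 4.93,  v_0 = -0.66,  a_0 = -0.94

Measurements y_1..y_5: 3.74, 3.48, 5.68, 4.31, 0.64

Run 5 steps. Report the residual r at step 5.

resid = -4.0180

step 1: x_pred=4.3770  r=-0.6370  x^+=3.9037  v^+=-1.6810  a^+=-1.2108
step 2: x_pred=2.7012  r=0.7788  x^+=3.2798  v^+=-1.8251  a^+=-0.8797
step 3: x_pred=2.0499  r=3.6301  x^+=4.7471  v^+=0.3138  a^+=0.6637
step 4: x_pred=5.0477  r=-0.7377  x^+=4.4996  v^+=0.1652  a^+=0.3500
step 5: x_pred=4.6580  r=-4.0180  x^+=1.6726  v^+=-2.5702  a^+=-1.3583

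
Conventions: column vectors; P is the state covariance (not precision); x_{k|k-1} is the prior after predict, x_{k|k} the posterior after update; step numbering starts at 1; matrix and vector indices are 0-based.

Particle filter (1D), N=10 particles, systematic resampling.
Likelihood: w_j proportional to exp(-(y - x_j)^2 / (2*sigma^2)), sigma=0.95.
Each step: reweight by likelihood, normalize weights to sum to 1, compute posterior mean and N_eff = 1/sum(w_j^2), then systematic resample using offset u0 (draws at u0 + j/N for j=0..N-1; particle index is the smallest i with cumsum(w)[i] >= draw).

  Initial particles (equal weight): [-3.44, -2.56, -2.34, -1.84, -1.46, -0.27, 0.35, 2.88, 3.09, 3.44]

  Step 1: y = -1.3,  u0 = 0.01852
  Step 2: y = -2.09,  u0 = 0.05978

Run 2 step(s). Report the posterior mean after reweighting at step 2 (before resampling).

step 1: w=[0.0216, 0.1135, 0.1502, 0.2327, 0.2696, 0.1519, 0.0605, 0.0000, 0.0000, 0.0000]  mean=-1.5578  Neff=5.2783  idx=[0, 1, 2, 3, 3, 4, 4, 4, 5, 5]
step 2: w=[0.0530, 0.1287, 0.1405, 0.1405, 0.1405, 0.1168, 0.1168, 0.1168, 0.0232, 0.0232]  mean=-1.8817  Neff=8.2923  idx=[1, 1, 2, 3, 3, 4, 5, 6, 7, 8]

post_mean = -1.8817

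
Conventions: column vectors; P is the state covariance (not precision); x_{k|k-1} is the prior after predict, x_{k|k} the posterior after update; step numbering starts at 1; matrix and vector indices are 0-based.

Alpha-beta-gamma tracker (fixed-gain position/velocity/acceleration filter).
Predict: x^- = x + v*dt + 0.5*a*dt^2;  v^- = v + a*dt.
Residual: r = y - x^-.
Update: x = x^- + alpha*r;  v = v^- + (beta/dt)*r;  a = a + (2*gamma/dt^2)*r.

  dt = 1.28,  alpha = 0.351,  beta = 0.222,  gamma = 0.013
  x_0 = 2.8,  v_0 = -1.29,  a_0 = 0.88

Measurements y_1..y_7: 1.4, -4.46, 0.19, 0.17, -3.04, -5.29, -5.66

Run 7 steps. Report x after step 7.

step 1: x_pred=1.8697  r=-0.4697  x^+=1.7048  v^+=-0.2451  a^+=0.8725
step 2: x_pred=2.1059  r=-6.5659  x^+=-0.1987  v^+=-0.2670  a^+=0.7684
step 3: x_pred=0.0890  r=0.1010  x^+=0.1244  v^+=0.7340  a^+=0.7700
step 4: x_pred=1.6947  r=-1.5247  x^+=1.1596  v^+=1.4551  a^+=0.7458
step 5: x_pred=3.6330  r=-6.6730  x^+=1.2908  v^+=1.2523  a^+=0.6399
step 6: x_pred=3.4180  r=-8.7080  x^+=0.3615  v^+=0.5611  a^+=0.5017
step 7: x_pred=1.4906  r=-7.1506  x^+=-1.0193  v^+=-0.0370  a^+=0.3882

x_post = -1.0193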